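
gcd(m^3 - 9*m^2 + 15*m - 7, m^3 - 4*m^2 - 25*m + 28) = m^2 - 8*m + 7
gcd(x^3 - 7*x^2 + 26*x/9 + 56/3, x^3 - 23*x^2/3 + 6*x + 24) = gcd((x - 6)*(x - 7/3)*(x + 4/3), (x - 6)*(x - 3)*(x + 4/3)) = x^2 - 14*x/3 - 8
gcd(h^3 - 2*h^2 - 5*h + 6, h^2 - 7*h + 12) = h - 3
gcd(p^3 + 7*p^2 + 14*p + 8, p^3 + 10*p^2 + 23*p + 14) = p^2 + 3*p + 2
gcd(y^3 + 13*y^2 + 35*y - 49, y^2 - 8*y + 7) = y - 1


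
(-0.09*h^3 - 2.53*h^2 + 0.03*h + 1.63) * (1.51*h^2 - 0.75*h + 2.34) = -0.1359*h^5 - 3.7528*h^4 + 1.7322*h^3 - 3.4814*h^2 - 1.1523*h + 3.8142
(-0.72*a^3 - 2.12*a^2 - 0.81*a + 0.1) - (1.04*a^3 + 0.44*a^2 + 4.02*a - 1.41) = -1.76*a^3 - 2.56*a^2 - 4.83*a + 1.51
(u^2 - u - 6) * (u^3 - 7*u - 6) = u^5 - u^4 - 13*u^3 + u^2 + 48*u + 36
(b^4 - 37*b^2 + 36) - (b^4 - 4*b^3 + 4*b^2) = 4*b^3 - 41*b^2 + 36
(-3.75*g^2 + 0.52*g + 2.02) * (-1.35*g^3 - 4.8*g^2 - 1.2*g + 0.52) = 5.0625*g^5 + 17.298*g^4 - 0.723000000000001*g^3 - 12.27*g^2 - 2.1536*g + 1.0504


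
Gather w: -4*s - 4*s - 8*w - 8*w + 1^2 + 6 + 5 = -8*s - 16*w + 12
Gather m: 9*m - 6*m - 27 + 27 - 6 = 3*m - 6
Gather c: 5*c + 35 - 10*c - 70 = -5*c - 35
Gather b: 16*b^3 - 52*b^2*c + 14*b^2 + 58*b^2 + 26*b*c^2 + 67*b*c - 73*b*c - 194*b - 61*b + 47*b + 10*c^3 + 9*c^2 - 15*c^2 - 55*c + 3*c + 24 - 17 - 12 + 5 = 16*b^3 + b^2*(72 - 52*c) + b*(26*c^2 - 6*c - 208) + 10*c^3 - 6*c^2 - 52*c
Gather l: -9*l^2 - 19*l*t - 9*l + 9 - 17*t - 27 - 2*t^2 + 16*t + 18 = -9*l^2 + l*(-19*t - 9) - 2*t^2 - t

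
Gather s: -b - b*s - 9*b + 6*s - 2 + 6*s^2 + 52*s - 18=-10*b + 6*s^2 + s*(58 - b) - 20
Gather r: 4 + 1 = 5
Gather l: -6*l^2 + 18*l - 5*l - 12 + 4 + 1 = -6*l^2 + 13*l - 7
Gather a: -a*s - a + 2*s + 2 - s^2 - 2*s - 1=a*(-s - 1) - s^2 + 1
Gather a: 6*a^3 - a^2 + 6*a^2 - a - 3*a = 6*a^3 + 5*a^2 - 4*a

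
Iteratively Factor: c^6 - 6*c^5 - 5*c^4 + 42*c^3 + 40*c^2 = (c + 2)*(c^5 - 8*c^4 + 11*c^3 + 20*c^2) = (c - 5)*(c + 2)*(c^4 - 3*c^3 - 4*c^2) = (c - 5)*(c - 4)*(c + 2)*(c^3 + c^2) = (c - 5)*(c - 4)*(c + 1)*(c + 2)*(c^2) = c*(c - 5)*(c - 4)*(c + 1)*(c + 2)*(c)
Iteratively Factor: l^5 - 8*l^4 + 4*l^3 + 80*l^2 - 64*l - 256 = (l + 2)*(l^4 - 10*l^3 + 24*l^2 + 32*l - 128) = (l - 4)*(l + 2)*(l^3 - 6*l^2 + 32) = (l - 4)^2*(l + 2)*(l^2 - 2*l - 8) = (l - 4)^2*(l + 2)^2*(l - 4)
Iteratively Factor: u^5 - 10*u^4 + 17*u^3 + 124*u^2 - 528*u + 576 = (u - 3)*(u^4 - 7*u^3 - 4*u^2 + 112*u - 192) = (u - 4)*(u - 3)*(u^3 - 3*u^2 - 16*u + 48) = (u - 4)*(u - 3)*(u + 4)*(u^2 - 7*u + 12) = (u - 4)*(u - 3)^2*(u + 4)*(u - 4)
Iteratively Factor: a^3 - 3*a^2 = (a - 3)*(a^2) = a*(a - 3)*(a)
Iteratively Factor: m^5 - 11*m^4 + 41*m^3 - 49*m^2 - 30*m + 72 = (m - 3)*(m^4 - 8*m^3 + 17*m^2 + 2*m - 24) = (m - 3)*(m - 2)*(m^3 - 6*m^2 + 5*m + 12) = (m - 3)^2*(m - 2)*(m^2 - 3*m - 4) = (m - 3)^2*(m - 2)*(m + 1)*(m - 4)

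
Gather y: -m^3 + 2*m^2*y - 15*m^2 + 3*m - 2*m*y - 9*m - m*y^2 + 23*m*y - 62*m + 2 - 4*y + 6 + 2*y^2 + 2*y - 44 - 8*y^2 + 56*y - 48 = -m^3 - 15*m^2 - 68*m + y^2*(-m - 6) + y*(2*m^2 + 21*m + 54) - 84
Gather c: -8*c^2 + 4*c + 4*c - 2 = -8*c^2 + 8*c - 2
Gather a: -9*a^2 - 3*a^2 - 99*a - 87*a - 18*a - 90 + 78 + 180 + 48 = -12*a^2 - 204*a + 216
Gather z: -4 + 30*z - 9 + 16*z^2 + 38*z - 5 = 16*z^2 + 68*z - 18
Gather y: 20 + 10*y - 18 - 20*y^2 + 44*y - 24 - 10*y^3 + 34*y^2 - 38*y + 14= -10*y^3 + 14*y^2 + 16*y - 8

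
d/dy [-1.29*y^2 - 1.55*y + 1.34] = -2.58*y - 1.55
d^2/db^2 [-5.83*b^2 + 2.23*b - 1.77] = -11.6600000000000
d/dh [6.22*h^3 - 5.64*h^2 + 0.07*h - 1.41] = 18.66*h^2 - 11.28*h + 0.07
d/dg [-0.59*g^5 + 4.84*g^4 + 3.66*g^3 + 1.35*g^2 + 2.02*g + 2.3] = -2.95*g^4 + 19.36*g^3 + 10.98*g^2 + 2.7*g + 2.02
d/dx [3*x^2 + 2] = 6*x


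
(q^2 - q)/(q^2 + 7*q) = (q - 1)/(q + 7)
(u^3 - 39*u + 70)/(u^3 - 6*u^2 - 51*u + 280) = (u - 2)/(u - 8)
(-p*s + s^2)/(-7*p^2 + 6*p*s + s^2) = s/(7*p + s)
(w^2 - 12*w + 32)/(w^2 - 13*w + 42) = (w^2 - 12*w + 32)/(w^2 - 13*w + 42)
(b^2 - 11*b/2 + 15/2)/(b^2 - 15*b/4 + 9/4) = 2*(2*b - 5)/(4*b - 3)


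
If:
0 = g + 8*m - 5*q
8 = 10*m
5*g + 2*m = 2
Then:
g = 2/25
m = 4/5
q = 162/125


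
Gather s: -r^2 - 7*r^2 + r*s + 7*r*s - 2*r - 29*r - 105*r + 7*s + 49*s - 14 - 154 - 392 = -8*r^2 - 136*r + s*(8*r + 56) - 560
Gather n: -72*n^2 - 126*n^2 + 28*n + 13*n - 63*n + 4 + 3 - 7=-198*n^2 - 22*n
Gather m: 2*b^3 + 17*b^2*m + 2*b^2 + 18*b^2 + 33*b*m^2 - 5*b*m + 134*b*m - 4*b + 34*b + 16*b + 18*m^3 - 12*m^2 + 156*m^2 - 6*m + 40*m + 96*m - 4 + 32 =2*b^3 + 20*b^2 + 46*b + 18*m^3 + m^2*(33*b + 144) + m*(17*b^2 + 129*b + 130) + 28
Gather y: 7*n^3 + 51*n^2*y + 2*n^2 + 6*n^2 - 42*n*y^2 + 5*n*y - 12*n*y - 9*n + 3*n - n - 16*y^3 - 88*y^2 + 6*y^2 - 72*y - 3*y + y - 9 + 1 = 7*n^3 + 8*n^2 - 7*n - 16*y^3 + y^2*(-42*n - 82) + y*(51*n^2 - 7*n - 74) - 8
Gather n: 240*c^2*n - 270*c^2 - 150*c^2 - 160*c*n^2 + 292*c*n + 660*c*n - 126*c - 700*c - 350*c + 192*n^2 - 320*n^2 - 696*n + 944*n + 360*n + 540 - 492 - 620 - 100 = -420*c^2 - 1176*c + n^2*(-160*c - 128) + n*(240*c^2 + 952*c + 608) - 672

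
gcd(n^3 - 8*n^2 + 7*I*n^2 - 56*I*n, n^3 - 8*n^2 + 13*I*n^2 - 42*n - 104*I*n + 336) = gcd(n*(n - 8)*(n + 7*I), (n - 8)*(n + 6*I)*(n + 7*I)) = n^2 + n*(-8 + 7*I) - 56*I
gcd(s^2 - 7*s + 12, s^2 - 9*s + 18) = s - 3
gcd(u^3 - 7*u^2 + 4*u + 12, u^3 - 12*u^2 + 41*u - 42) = u - 2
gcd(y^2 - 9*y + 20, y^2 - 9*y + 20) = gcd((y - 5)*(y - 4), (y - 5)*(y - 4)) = y^2 - 9*y + 20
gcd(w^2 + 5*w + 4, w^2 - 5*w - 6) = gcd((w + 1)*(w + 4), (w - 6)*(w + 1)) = w + 1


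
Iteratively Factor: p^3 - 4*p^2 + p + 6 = (p + 1)*(p^2 - 5*p + 6) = (p - 2)*(p + 1)*(p - 3)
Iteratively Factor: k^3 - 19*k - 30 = (k + 3)*(k^2 - 3*k - 10) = (k - 5)*(k + 3)*(k + 2)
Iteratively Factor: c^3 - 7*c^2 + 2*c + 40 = (c - 5)*(c^2 - 2*c - 8) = (c - 5)*(c + 2)*(c - 4)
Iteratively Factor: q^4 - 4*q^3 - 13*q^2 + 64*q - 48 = (q - 1)*(q^3 - 3*q^2 - 16*q + 48) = (q - 3)*(q - 1)*(q^2 - 16) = (q - 4)*(q - 3)*(q - 1)*(q + 4)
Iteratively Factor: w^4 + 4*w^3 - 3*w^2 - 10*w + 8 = (w - 1)*(w^3 + 5*w^2 + 2*w - 8) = (w - 1)^2*(w^2 + 6*w + 8) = (w - 1)^2*(w + 4)*(w + 2)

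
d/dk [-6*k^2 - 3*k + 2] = -12*k - 3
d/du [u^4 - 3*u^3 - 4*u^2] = u*(4*u^2 - 9*u - 8)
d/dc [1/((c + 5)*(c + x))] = -(2*c + x + 5)/((c + 5)^2*(c + x)^2)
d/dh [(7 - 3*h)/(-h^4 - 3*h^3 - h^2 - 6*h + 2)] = (-9*h^4 + 10*h^3 + 60*h^2 + 14*h + 36)/(h^8 + 6*h^7 + 11*h^6 + 18*h^5 + 33*h^4 + 32*h^2 - 24*h + 4)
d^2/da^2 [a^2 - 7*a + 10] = 2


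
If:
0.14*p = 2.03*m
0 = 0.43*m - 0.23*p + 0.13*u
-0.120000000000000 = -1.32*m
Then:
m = 0.09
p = 1.32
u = 2.03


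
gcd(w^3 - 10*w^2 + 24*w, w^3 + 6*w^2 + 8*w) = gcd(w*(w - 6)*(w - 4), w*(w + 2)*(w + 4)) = w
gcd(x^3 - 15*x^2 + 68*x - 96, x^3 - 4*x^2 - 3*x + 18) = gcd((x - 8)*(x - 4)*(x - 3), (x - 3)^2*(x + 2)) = x - 3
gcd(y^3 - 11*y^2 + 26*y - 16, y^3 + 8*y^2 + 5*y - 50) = y - 2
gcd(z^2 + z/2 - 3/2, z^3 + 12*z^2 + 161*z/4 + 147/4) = z + 3/2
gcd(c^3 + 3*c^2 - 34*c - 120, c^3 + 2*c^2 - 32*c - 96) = c^2 - 2*c - 24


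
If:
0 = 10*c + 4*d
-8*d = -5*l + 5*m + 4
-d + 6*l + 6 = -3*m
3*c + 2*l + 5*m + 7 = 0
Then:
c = -18/1055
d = 9/211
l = -393/1055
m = -1309/1055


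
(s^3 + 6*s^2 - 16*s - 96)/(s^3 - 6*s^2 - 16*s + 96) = (s + 6)/(s - 6)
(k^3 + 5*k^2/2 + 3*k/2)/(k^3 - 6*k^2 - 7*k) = (k + 3/2)/(k - 7)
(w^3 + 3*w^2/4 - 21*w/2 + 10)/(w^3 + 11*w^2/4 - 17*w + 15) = (w + 4)/(w + 6)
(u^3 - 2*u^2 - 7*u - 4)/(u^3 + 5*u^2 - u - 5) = (u^2 - 3*u - 4)/(u^2 + 4*u - 5)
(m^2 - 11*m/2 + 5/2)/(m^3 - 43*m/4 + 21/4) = 2*(m - 5)/(2*m^2 + m - 21)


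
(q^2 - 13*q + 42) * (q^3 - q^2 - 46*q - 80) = q^5 - 14*q^4 + 9*q^3 + 476*q^2 - 892*q - 3360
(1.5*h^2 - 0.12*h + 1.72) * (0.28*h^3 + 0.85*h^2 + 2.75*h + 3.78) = 0.42*h^5 + 1.2414*h^4 + 4.5046*h^3 + 6.802*h^2 + 4.2764*h + 6.5016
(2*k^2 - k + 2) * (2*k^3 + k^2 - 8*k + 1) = 4*k^5 - 13*k^3 + 12*k^2 - 17*k + 2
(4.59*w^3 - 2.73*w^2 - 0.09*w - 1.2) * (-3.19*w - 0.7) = -14.6421*w^4 + 5.4957*w^3 + 2.1981*w^2 + 3.891*w + 0.84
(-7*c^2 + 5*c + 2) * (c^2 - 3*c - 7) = -7*c^4 + 26*c^3 + 36*c^2 - 41*c - 14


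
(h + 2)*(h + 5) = h^2 + 7*h + 10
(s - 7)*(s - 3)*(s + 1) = s^3 - 9*s^2 + 11*s + 21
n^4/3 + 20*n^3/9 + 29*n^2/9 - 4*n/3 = n*(n/3 + 1)*(n - 1/3)*(n + 4)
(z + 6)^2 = z^2 + 12*z + 36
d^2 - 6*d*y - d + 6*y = (d - 1)*(d - 6*y)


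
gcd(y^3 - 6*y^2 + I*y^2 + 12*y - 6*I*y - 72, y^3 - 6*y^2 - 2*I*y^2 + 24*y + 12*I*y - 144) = y^2 + y*(-6 + 4*I) - 24*I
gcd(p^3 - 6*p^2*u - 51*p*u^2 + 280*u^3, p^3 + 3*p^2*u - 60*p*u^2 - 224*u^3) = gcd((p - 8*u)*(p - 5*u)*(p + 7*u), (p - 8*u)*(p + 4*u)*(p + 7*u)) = p^2 - p*u - 56*u^2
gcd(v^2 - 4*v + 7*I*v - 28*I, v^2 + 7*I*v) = v + 7*I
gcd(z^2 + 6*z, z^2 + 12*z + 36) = z + 6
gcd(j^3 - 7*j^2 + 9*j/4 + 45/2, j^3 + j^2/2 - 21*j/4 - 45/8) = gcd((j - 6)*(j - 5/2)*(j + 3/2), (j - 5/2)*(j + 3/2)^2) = j^2 - j - 15/4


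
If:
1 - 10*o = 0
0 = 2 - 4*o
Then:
No Solution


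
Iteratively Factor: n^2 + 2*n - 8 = (n + 4)*(n - 2)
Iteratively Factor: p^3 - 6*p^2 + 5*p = (p - 5)*(p^2 - p) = p*(p - 5)*(p - 1)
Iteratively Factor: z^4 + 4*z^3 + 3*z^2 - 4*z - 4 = (z + 1)*(z^3 + 3*z^2 - 4) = (z + 1)*(z + 2)*(z^2 + z - 2) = (z + 1)*(z + 2)^2*(z - 1)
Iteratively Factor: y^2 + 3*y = (y + 3)*(y)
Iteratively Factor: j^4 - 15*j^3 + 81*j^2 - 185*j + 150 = (j - 5)*(j^3 - 10*j^2 + 31*j - 30) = (j - 5)*(j - 3)*(j^2 - 7*j + 10) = (j - 5)*(j - 3)*(j - 2)*(j - 5)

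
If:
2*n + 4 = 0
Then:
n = -2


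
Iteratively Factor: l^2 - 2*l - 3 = (l - 3)*(l + 1)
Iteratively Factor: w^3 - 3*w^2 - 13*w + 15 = (w - 5)*(w^2 + 2*w - 3) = (w - 5)*(w - 1)*(w + 3)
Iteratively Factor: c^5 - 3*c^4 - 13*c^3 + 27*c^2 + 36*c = (c + 1)*(c^4 - 4*c^3 - 9*c^2 + 36*c) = (c - 3)*(c + 1)*(c^3 - c^2 - 12*c) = (c - 4)*(c - 3)*(c + 1)*(c^2 + 3*c) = (c - 4)*(c - 3)*(c + 1)*(c + 3)*(c)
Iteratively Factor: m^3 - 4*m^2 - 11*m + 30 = (m - 5)*(m^2 + m - 6) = (m - 5)*(m + 3)*(m - 2)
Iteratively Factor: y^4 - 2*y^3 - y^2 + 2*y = (y)*(y^3 - 2*y^2 - y + 2) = y*(y - 1)*(y^2 - y - 2) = y*(y - 1)*(y + 1)*(y - 2)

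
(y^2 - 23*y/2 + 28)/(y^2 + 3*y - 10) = (y^2 - 23*y/2 + 28)/(y^2 + 3*y - 10)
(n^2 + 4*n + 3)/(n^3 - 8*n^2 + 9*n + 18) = (n + 3)/(n^2 - 9*n + 18)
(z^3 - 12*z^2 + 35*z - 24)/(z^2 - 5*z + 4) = (z^2 - 11*z + 24)/(z - 4)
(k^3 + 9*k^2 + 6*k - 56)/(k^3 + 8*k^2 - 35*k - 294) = (k^2 + 2*k - 8)/(k^2 + k - 42)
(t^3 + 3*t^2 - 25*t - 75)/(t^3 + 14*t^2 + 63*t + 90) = (t - 5)/(t + 6)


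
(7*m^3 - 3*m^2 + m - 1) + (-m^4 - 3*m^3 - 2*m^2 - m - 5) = -m^4 + 4*m^3 - 5*m^2 - 6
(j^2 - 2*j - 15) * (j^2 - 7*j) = j^4 - 9*j^3 - j^2 + 105*j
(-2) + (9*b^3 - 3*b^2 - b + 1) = 9*b^3 - 3*b^2 - b - 1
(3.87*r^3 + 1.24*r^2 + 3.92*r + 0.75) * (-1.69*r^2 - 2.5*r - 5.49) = -6.5403*r^5 - 11.7706*r^4 - 30.9711*r^3 - 17.8751*r^2 - 23.3958*r - 4.1175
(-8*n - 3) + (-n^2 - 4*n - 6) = -n^2 - 12*n - 9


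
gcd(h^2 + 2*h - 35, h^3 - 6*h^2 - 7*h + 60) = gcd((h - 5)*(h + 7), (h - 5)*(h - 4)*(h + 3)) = h - 5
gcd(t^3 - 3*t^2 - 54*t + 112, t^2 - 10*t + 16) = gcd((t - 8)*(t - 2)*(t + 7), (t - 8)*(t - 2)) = t^2 - 10*t + 16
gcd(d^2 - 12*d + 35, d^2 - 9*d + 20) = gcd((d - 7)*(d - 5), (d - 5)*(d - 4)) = d - 5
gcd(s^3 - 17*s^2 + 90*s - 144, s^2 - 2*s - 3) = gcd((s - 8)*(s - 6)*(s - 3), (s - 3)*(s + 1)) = s - 3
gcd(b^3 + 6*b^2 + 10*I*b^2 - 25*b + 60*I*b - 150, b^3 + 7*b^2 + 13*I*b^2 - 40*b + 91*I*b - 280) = b + 5*I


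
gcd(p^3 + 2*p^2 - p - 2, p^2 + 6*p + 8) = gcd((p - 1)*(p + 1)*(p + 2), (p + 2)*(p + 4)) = p + 2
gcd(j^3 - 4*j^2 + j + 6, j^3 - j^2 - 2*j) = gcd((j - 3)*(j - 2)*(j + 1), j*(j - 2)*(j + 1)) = j^2 - j - 2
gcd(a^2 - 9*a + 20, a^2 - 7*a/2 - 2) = a - 4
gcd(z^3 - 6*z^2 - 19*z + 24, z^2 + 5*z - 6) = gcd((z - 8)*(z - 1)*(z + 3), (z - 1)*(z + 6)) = z - 1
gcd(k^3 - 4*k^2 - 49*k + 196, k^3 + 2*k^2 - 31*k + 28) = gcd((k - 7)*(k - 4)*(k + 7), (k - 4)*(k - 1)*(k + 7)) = k^2 + 3*k - 28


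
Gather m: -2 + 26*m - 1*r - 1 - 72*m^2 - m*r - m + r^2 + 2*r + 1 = -72*m^2 + m*(25 - r) + r^2 + r - 2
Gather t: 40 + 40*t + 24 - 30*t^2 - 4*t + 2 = -30*t^2 + 36*t + 66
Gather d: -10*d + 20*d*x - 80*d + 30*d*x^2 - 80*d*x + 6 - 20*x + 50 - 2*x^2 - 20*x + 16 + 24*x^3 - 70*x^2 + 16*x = d*(30*x^2 - 60*x - 90) + 24*x^3 - 72*x^2 - 24*x + 72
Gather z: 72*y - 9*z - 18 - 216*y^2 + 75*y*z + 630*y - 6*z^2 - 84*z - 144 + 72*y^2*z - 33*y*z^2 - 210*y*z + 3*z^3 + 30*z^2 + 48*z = -216*y^2 + 702*y + 3*z^3 + z^2*(24 - 33*y) + z*(72*y^2 - 135*y - 45) - 162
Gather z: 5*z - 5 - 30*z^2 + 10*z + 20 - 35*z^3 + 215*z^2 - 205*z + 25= -35*z^3 + 185*z^2 - 190*z + 40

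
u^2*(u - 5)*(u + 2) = u^4 - 3*u^3 - 10*u^2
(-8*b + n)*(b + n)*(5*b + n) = -40*b^3 - 43*b^2*n - 2*b*n^2 + n^3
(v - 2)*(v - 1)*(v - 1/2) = v^3 - 7*v^2/2 + 7*v/2 - 1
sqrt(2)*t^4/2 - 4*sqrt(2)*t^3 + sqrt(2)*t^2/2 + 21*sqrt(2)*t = t*(t - 7)*(t - 3)*(sqrt(2)*t/2 + sqrt(2))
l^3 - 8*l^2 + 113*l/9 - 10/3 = (l - 6)*(l - 5/3)*(l - 1/3)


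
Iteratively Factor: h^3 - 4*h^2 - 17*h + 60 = (h + 4)*(h^2 - 8*h + 15) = (h - 3)*(h + 4)*(h - 5)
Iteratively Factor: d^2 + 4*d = (d)*(d + 4)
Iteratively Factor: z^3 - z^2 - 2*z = (z + 1)*(z^2 - 2*z) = (z - 2)*(z + 1)*(z)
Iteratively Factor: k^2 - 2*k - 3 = (k + 1)*(k - 3)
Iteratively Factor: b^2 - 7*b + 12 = (b - 4)*(b - 3)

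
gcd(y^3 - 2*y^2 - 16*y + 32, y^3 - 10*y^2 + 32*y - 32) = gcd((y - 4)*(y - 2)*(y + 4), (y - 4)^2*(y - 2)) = y^2 - 6*y + 8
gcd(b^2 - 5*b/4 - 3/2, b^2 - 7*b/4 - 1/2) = b - 2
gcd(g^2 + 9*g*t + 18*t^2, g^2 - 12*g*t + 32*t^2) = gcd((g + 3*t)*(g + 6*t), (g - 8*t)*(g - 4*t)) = 1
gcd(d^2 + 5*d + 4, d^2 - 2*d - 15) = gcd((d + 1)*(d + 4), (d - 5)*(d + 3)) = 1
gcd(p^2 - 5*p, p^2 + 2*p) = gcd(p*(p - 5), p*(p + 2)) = p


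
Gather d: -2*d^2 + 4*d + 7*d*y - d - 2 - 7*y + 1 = -2*d^2 + d*(7*y + 3) - 7*y - 1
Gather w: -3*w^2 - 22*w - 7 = -3*w^2 - 22*w - 7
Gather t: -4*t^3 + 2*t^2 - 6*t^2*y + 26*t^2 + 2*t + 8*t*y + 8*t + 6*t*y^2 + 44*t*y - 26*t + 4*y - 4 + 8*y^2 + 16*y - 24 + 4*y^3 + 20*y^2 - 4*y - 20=-4*t^3 + t^2*(28 - 6*y) + t*(6*y^2 + 52*y - 16) + 4*y^3 + 28*y^2 + 16*y - 48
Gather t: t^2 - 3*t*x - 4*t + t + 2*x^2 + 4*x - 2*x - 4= t^2 + t*(-3*x - 3) + 2*x^2 + 2*x - 4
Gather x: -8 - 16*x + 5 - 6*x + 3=-22*x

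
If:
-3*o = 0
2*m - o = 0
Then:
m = 0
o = 0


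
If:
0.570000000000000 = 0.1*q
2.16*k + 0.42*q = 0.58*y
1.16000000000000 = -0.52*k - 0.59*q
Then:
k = -8.70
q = 5.70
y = -28.27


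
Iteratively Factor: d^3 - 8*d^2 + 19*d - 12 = (d - 4)*(d^2 - 4*d + 3) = (d - 4)*(d - 3)*(d - 1)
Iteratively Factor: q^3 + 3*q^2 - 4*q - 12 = (q + 2)*(q^2 + q - 6) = (q + 2)*(q + 3)*(q - 2)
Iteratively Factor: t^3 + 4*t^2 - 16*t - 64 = (t + 4)*(t^2 - 16) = (t - 4)*(t + 4)*(t + 4)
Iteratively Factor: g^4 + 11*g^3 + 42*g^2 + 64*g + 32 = (g + 4)*(g^3 + 7*g^2 + 14*g + 8) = (g + 4)^2*(g^2 + 3*g + 2) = (g + 2)*(g + 4)^2*(g + 1)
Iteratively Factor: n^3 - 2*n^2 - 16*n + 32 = (n + 4)*(n^2 - 6*n + 8) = (n - 2)*(n + 4)*(n - 4)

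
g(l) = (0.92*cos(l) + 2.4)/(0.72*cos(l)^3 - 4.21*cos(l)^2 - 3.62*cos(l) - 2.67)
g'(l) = (0.92*cos(l) + 2.4)*(2.16*sin(l)*cos(l)^2 - 8.42*sin(l)*cos(l) - 3.62*sin(l))/(0.72*cos(l)^3 - 4.21*cos(l)^2 - 3.62*cos(l) - 2.67)^2 - 0.92*sin(l)/(0.72*cos(l)^3 - 4.21*cos(l)^2 - 3.62*cos(l) - 2.67) = (1.3248*cos(l)^3 + 1.3108*cos(l)^2 - 20.208*cos(l) - 6.2316)*sin(l)/(0.5184*cos(l)^6 - 6.0624*cos(l)^5 + 12.5113*cos(l)^4 + 26.6356*cos(l)^3 + 35.5858*cos(l)^2 + 19.3308*cos(l) + 7.1289)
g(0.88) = -0.46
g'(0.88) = -0.33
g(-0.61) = -0.39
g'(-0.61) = 0.19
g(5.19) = -0.55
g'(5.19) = 0.51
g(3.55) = -0.45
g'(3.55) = -0.41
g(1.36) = -0.72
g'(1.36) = -0.78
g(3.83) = -0.62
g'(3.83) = -0.82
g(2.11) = -0.95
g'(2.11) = 0.91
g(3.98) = -0.76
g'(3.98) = -1.01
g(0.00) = -0.34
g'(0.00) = 0.00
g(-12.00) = -0.38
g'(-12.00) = -0.17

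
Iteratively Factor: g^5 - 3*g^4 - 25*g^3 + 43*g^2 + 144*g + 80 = (g + 4)*(g^4 - 7*g^3 + 3*g^2 + 31*g + 20) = (g + 1)*(g + 4)*(g^3 - 8*g^2 + 11*g + 20) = (g - 4)*(g + 1)*(g + 4)*(g^2 - 4*g - 5) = (g - 4)*(g + 1)^2*(g + 4)*(g - 5)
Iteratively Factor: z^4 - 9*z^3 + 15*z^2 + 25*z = (z - 5)*(z^3 - 4*z^2 - 5*z) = (z - 5)^2*(z^2 + z) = (z - 5)^2*(z + 1)*(z)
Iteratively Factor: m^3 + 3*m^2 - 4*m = (m + 4)*(m^2 - m) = (m - 1)*(m + 4)*(m)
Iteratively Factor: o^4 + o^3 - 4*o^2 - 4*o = (o + 1)*(o^3 - 4*o) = o*(o + 1)*(o^2 - 4) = o*(o - 2)*(o + 1)*(o + 2)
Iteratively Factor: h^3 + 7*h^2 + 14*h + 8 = (h + 4)*(h^2 + 3*h + 2) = (h + 1)*(h + 4)*(h + 2)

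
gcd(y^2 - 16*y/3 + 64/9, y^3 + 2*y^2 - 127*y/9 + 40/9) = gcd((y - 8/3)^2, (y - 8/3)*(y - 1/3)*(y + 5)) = y - 8/3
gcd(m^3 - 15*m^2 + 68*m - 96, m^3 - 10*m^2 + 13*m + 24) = m^2 - 11*m + 24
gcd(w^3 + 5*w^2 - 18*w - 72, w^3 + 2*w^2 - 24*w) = w^2 + 2*w - 24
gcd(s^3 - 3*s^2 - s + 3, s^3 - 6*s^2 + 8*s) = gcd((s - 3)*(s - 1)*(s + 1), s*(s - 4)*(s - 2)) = 1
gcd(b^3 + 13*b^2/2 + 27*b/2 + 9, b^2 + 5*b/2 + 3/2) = b + 3/2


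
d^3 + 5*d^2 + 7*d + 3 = (d + 1)^2*(d + 3)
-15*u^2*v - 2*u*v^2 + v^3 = v*(-5*u + v)*(3*u + v)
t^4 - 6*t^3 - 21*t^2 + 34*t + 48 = (t - 8)*(t - 2)*(t + 1)*(t + 3)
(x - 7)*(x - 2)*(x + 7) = x^3 - 2*x^2 - 49*x + 98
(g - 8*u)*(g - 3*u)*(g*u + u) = g^3*u - 11*g^2*u^2 + g^2*u + 24*g*u^3 - 11*g*u^2 + 24*u^3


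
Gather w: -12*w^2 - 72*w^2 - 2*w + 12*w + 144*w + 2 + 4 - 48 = -84*w^2 + 154*w - 42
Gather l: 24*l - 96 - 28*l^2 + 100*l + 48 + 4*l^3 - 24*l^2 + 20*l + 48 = 4*l^3 - 52*l^2 + 144*l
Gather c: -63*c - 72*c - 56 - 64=-135*c - 120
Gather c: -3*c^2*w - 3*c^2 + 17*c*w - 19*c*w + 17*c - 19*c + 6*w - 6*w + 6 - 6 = c^2*(-3*w - 3) + c*(-2*w - 2)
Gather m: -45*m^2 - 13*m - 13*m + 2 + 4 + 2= -45*m^2 - 26*m + 8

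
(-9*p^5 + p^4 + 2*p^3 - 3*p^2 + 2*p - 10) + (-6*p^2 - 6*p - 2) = -9*p^5 + p^4 + 2*p^3 - 9*p^2 - 4*p - 12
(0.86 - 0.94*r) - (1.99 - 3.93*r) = 2.99*r - 1.13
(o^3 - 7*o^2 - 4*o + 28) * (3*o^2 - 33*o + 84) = 3*o^5 - 54*o^4 + 303*o^3 - 372*o^2 - 1260*o + 2352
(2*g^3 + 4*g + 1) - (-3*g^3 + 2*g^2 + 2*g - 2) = 5*g^3 - 2*g^2 + 2*g + 3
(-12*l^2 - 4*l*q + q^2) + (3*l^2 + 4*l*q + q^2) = -9*l^2 + 2*q^2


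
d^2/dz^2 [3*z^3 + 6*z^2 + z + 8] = 18*z + 12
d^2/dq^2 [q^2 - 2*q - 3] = 2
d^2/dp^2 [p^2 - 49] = 2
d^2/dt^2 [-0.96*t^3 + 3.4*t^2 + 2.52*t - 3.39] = 6.8 - 5.76*t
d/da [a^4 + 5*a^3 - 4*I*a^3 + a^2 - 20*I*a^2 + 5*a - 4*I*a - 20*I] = 4*a^3 + a^2*(15 - 12*I) + a*(2 - 40*I) + 5 - 4*I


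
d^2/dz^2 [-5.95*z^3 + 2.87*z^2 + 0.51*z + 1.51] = 5.74 - 35.7*z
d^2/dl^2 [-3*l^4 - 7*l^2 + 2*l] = -36*l^2 - 14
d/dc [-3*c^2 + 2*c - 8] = 2 - 6*c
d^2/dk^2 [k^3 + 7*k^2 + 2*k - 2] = 6*k + 14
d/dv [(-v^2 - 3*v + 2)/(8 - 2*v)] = (v^2 - 8*v - 10)/(2*(v^2 - 8*v + 16))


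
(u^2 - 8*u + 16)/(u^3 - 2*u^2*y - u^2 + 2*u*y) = (u^2 - 8*u + 16)/(u*(u^2 - 2*u*y - u + 2*y))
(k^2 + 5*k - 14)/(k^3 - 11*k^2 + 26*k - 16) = (k + 7)/(k^2 - 9*k + 8)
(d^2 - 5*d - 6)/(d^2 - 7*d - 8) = (d - 6)/(d - 8)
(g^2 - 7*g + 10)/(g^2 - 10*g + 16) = (g - 5)/(g - 8)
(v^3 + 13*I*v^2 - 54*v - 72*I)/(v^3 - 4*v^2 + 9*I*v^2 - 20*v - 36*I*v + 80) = (v^2 + 9*I*v - 18)/(v^2 + v*(-4 + 5*I) - 20*I)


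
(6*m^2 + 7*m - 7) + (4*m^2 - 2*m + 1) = 10*m^2 + 5*m - 6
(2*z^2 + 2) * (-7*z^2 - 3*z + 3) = -14*z^4 - 6*z^3 - 8*z^2 - 6*z + 6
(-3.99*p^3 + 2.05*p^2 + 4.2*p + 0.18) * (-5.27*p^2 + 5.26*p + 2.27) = 21.0273*p^5 - 31.7909*p^4 - 20.4083*p^3 + 25.7969*p^2 + 10.4808*p + 0.4086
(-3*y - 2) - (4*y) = -7*y - 2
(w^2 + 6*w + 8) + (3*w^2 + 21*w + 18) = 4*w^2 + 27*w + 26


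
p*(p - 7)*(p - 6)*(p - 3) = p^4 - 16*p^3 + 81*p^2 - 126*p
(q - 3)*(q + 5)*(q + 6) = q^3 + 8*q^2 - 3*q - 90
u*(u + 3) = u^2 + 3*u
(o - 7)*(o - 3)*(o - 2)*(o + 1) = o^4 - 11*o^3 + 29*o^2 - o - 42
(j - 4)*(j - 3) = j^2 - 7*j + 12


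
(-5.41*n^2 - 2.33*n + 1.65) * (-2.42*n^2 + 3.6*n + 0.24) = 13.0922*n^4 - 13.8374*n^3 - 13.6794*n^2 + 5.3808*n + 0.396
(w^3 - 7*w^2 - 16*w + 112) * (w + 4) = w^4 - 3*w^3 - 44*w^2 + 48*w + 448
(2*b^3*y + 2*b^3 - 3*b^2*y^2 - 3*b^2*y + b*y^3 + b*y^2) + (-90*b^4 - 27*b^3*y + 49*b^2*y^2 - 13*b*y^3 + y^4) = -90*b^4 - 25*b^3*y + 2*b^3 + 46*b^2*y^2 - 3*b^2*y - 12*b*y^3 + b*y^2 + y^4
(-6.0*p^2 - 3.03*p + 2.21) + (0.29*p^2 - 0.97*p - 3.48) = -5.71*p^2 - 4.0*p - 1.27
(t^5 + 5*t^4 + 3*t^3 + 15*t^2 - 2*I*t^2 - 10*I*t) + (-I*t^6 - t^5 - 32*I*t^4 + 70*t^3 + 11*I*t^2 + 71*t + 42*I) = -I*t^6 + 5*t^4 - 32*I*t^4 + 73*t^3 + 15*t^2 + 9*I*t^2 + 71*t - 10*I*t + 42*I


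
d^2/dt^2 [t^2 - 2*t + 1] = 2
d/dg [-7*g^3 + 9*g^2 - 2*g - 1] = -21*g^2 + 18*g - 2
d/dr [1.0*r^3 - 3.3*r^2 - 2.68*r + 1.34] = 3.0*r^2 - 6.6*r - 2.68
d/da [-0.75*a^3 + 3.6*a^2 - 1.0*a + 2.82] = -2.25*a^2 + 7.2*a - 1.0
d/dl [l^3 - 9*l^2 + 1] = 3*l*(l - 6)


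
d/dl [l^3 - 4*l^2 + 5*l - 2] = 3*l^2 - 8*l + 5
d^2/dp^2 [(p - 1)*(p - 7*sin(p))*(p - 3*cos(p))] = 7*p^2*sin(p) + 3*p^2*cos(p) + 5*p*sin(p) - 42*p*sin(2*p) - 31*p*cos(p) + 6*p - 20*sin(p) + 42*sqrt(2)*sin(2*p + pi/4) + 8*cos(p) - 2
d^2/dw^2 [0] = 0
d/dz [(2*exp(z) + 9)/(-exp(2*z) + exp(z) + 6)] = ((2*exp(z) - 1)*(2*exp(z) + 9) - 2*exp(2*z) + 2*exp(z) + 12)*exp(z)/(-exp(2*z) + exp(z) + 6)^2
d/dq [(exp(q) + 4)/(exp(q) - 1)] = -5/(4*sinh(q/2)^2)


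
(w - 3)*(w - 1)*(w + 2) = w^3 - 2*w^2 - 5*w + 6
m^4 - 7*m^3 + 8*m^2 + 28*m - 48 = (m - 4)*(m - 3)*(m - 2)*(m + 2)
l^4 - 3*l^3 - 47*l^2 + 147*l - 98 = (l - 7)*(l - 2)*(l - 1)*(l + 7)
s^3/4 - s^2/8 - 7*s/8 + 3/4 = (s/4 + 1/2)*(s - 3/2)*(s - 1)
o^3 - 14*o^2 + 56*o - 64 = (o - 8)*(o - 4)*(o - 2)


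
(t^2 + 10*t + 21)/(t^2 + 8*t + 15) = (t + 7)/(t + 5)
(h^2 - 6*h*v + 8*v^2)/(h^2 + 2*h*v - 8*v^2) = (h - 4*v)/(h + 4*v)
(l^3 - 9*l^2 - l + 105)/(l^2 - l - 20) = (l^2 - 4*l - 21)/(l + 4)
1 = 1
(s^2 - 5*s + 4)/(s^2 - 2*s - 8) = (s - 1)/(s + 2)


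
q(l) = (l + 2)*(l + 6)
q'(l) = 2*l + 8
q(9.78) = 185.89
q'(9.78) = 27.56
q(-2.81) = -2.58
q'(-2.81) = 2.38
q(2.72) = 41.16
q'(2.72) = 13.44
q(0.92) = 20.21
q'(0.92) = 9.84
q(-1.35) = 3.02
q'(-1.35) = 5.30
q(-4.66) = -3.56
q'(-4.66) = -1.32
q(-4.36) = -3.87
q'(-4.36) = -0.72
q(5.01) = 77.18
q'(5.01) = 18.02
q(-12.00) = 60.00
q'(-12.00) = -16.00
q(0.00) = 12.00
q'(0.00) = 8.00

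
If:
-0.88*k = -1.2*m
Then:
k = 1.36363636363636*m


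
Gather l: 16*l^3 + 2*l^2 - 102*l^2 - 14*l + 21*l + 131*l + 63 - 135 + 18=16*l^3 - 100*l^2 + 138*l - 54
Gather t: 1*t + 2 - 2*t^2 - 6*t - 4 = -2*t^2 - 5*t - 2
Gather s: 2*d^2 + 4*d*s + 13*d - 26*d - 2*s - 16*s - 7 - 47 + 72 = 2*d^2 - 13*d + s*(4*d - 18) + 18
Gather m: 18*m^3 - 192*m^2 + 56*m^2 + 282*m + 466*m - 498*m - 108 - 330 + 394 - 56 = 18*m^3 - 136*m^2 + 250*m - 100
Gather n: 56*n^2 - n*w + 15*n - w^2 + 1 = 56*n^2 + n*(15 - w) - w^2 + 1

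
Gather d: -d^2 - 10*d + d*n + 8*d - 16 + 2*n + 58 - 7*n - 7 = -d^2 + d*(n - 2) - 5*n + 35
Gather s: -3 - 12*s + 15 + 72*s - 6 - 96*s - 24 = -36*s - 18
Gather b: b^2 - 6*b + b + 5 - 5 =b^2 - 5*b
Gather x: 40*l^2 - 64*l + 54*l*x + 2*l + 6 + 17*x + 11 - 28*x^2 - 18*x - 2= 40*l^2 - 62*l - 28*x^2 + x*(54*l - 1) + 15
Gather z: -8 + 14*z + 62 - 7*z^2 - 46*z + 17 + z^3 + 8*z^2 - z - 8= z^3 + z^2 - 33*z + 63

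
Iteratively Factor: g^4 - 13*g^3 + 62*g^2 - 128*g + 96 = (g - 2)*(g^3 - 11*g^2 + 40*g - 48) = (g - 3)*(g - 2)*(g^2 - 8*g + 16) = (g - 4)*(g - 3)*(g - 2)*(g - 4)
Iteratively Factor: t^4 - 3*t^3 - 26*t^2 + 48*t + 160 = (t - 4)*(t^3 + t^2 - 22*t - 40) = (t - 5)*(t - 4)*(t^2 + 6*t + 8) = (t - 5)*(t - 4)*(t + 4)*(t + 2)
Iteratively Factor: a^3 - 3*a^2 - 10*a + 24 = (a - 4)*(a^2 + a - 6) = (a - 4)*(a - 2)*(a + 3)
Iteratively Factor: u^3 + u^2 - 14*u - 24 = (u + 2)*(u^2 - u - 12) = (u - 4)*(u + 2)*(u + 3)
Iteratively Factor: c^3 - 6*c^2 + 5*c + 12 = (c - 3)*(c^2 - 3*c - 4) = (c - 3)*(c + 1)*(c - 4)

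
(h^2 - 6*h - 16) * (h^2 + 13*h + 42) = h^4 + 7*h^3 - 52*h^2 - 460*h - 672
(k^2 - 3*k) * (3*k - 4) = 3*k^3 - 13*k^2 + 12*k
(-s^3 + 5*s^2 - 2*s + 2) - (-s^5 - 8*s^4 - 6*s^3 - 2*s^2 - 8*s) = s^5 + 8*s^4 + 5*s^3 + 7*s^2 + 6*s + 2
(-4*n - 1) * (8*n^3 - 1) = -32*n^4 - 8*n^3 + 4*n + 1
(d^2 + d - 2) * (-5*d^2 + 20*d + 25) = -5*d^4 + 15*d^3 + 55*d^2 - 15*d - 50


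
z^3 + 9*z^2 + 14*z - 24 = (z - 1)*(z + 4)*(z + 6)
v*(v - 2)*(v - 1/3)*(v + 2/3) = v^4 - 5*v^3/3 - 8*v^2/9 + 4*v/9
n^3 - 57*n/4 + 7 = (n - 7/2)*(n - 1/2)*(n + 4)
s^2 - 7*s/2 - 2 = (s - 4)*(s + 1/2)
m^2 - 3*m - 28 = (m - 7)*(m + 4)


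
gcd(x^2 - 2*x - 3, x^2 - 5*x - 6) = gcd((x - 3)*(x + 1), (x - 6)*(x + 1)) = x + 1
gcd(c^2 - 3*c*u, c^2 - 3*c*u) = -c^2 + 3*c*u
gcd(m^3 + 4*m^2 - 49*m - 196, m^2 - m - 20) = m + 4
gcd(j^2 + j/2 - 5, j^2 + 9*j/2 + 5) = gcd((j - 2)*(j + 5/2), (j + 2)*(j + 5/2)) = j + 5/2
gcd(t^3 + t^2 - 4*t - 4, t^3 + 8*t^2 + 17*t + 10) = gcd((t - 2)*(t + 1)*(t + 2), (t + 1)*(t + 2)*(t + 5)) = t^2 + 3*t + 2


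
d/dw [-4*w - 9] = -4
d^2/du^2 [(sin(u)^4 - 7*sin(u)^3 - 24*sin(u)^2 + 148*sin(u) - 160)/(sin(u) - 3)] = (-9*sin(u)^6 + 97*sin(u)^5 - 345*sin(u)^4 + 289*sin(u)^3 + 814*sin(u)^2 - 1230*sin(u) + 136)/(sin(u) - 3)^3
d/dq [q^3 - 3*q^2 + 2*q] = 3*q^2 - 6*q + 2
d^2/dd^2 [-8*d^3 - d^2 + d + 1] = -48*d - 2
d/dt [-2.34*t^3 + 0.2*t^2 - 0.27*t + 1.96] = -7.02*t^2 + 0.4*t - 0.27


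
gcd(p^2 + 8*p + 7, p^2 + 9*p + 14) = p + 7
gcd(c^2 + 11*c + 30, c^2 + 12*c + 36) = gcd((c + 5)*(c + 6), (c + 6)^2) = c + 6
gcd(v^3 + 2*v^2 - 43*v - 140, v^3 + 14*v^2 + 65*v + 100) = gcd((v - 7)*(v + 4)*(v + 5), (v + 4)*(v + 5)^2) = v^2 + 9*v + 20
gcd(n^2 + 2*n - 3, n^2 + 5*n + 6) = n + 3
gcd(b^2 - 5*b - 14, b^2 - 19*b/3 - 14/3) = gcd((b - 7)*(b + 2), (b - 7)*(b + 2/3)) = b - 7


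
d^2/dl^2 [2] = 0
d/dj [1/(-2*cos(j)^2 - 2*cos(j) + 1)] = -(2*sin(j) + 2*sin(2*j))/(2*cos(j) + cos(2*j))^2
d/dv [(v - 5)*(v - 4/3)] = 2*v - 19/3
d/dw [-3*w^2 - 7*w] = -6*w - 7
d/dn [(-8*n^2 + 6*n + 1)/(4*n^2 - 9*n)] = (48*n^2 - 8*n + 9)/(n^2*(16*n^2 - 72*n + 81))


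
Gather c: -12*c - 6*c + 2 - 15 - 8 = -18*c - 21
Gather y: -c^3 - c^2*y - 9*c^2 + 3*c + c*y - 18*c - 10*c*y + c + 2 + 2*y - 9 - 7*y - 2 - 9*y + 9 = -c^3 - 9*c^2 - 14*c + y*(-c^2 - 9*c - 14)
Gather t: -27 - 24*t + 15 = -24*t - 12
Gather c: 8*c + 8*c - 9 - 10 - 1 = 16*c - 20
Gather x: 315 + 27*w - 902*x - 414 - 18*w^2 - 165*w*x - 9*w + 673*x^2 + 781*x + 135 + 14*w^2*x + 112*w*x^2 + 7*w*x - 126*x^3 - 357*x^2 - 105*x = -18*w^2 + 18*w - 126*x^3 + x^2*(112*w + 316) + x*(14*w^2 - 158*w - 226) + 36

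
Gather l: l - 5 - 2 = l - 7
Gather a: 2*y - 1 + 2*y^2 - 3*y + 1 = 2*y^2 - y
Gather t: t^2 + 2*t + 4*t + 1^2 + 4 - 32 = t^2 + 6*t - 27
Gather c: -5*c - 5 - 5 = -5*c - 10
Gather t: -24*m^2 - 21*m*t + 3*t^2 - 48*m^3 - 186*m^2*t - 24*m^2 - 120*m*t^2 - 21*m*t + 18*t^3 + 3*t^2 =-48*m^3 - 48*m^2 + 18*t^3 + t^2*(6 - 120*m) + t*(-186*m^2 - 42*m)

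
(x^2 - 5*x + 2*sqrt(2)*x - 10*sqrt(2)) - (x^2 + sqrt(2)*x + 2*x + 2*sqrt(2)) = -7*x + sqrt(2)*x - 12*sqrt(2)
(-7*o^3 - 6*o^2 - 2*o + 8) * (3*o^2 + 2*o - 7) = -21*o^5 - 32*o^4 + 31*o^3 + 62*o^2 + 30*o - 56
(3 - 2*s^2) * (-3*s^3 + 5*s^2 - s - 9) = 6*s^5 - 10*s^4 - 7*s^3 + 33*s^2 - 3*s - 27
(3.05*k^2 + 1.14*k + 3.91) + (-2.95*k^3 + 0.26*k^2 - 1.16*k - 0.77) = -2.95*k^3 + 3.31*k^2 - 0.02*k + 3.14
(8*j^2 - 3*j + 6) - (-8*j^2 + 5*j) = 16*j^2 - 8*j + 6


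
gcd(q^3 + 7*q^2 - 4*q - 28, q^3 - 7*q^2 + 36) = q + 2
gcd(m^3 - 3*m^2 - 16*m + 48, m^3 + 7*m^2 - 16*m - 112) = m^2 - 16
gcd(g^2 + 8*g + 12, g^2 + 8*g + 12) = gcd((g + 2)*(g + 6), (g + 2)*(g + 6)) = g^2 + 8*g + 12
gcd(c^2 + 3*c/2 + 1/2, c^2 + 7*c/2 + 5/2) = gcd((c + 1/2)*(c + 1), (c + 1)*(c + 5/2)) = c + 1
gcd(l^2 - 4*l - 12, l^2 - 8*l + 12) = l - 6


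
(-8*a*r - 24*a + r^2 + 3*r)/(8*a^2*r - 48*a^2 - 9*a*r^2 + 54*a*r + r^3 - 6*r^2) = (r + 3)/(-a*r + 6*a + r^2 - 6*r)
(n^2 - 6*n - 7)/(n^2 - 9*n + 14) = (n + 1)/(n - 2)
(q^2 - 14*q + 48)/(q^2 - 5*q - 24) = (q - 6)/(q + 3)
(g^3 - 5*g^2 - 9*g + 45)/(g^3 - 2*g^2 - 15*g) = (g - 3)/g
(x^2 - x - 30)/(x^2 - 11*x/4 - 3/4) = 4*(-x^2 + x + 30)/(-4*x^2 + 11*x + 3)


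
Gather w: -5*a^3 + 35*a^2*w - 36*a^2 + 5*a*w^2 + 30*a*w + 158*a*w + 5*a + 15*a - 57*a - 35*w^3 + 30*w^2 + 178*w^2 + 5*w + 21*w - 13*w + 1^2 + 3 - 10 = -5*a^3 - 36*a^2 - 37*a - 35*w^3 + w^2*(5*a + 208) + w*(35*a^2 + 188*a + 13) - 6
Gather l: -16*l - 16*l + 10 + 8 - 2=16 - 32*l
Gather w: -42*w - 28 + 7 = -42*w - 21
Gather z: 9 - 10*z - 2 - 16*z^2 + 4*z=-16*z^2 - 6*z + 7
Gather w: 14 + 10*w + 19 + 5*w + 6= 15*w + 39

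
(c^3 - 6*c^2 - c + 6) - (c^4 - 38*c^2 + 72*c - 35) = -c^4 + c^3 + 32*c^2 - 73*c + 41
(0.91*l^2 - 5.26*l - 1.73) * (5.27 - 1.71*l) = -1.5561*l^3 + 13.7903*l^2 - 24.7619*l - 9.1171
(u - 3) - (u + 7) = -10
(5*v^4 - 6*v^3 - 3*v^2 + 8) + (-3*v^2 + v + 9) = 5*v^4 - 6*v^3 - 6*v^2 + v + 17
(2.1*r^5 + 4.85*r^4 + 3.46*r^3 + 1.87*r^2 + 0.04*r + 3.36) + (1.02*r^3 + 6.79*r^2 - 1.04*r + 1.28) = 2.1*r^5 + 4.85*r^4 + 4.48*r^3 + 8.66*r^2 - 1.0*r + 4.64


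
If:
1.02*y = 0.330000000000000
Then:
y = 0.32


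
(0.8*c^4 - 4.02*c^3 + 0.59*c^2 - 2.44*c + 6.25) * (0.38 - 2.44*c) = -1.952*c^5 + 10.1128*c^4 - 2.9672*c^3 + 6.1778*c^2 - 16.1772*c + 2.375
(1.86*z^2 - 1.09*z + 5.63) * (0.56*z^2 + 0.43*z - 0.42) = 1.0416*z^4 + 0.1894*z^3 + 1.9029*z^2 + 2.8787*z - 2.3646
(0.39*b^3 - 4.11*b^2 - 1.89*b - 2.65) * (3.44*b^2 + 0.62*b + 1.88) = 1.3416*b^5 - 13.8966*b^4 - 8.3166*b^3 - 18.0146*b^2 - 5.1962*b - 4.982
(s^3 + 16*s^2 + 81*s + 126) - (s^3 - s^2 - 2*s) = 17*s^2 + 83*s + 126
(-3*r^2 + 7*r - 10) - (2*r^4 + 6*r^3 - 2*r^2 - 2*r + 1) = -2*r^4 - 6*r^3 - r^2 + 9*r - 11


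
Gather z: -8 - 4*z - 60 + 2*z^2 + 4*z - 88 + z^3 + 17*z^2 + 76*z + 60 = z^3 + 19*z^2 + 76*z - 96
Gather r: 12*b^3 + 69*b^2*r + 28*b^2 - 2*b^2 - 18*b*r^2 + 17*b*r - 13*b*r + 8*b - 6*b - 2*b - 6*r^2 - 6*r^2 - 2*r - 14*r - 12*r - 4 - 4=12*b^3 + 26*b^2 + r^2*(-18*b - 12) + r*(69*b^2 + 4*b - 28) - 8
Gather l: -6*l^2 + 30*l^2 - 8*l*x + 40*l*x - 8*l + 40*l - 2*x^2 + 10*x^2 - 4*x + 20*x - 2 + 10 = 24*l^2 + l*(32*x + 32) + 8*x^2 + 16*x + 8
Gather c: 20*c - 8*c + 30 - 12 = 12*c + 18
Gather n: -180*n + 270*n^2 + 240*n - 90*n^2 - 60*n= 180*n^2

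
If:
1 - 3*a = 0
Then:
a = 1/3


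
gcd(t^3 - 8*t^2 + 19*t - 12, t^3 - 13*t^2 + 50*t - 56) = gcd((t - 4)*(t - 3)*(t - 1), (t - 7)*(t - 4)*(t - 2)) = t - 4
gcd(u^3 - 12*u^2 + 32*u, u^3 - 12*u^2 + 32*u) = u^3 - 12*u^2 + 32*u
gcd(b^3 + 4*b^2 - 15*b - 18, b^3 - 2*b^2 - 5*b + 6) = b - 3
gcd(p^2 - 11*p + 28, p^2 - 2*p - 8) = p - 4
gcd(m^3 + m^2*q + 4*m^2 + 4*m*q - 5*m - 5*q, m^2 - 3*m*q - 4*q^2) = m + q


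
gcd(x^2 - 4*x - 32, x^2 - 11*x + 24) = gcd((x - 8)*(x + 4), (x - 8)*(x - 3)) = x - 8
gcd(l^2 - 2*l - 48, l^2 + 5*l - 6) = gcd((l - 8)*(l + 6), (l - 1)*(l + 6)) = l + 6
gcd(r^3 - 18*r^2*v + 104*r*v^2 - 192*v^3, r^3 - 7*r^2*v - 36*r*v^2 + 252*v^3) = r - 6*v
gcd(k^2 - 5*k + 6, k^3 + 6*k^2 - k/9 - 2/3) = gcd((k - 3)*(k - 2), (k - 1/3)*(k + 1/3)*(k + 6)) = 1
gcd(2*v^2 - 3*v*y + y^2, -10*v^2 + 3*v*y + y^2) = -2*v + y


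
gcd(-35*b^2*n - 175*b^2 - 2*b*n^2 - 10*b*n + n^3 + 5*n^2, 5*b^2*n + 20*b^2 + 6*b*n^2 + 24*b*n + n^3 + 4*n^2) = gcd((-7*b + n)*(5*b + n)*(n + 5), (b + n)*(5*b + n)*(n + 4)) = 5*b + n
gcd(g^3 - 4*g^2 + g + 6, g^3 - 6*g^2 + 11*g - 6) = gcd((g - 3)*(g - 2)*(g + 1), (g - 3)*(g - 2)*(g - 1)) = g^2 - 5*g + 6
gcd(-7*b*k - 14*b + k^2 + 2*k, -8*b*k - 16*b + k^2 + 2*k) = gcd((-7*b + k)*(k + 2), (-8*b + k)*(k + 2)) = k + 2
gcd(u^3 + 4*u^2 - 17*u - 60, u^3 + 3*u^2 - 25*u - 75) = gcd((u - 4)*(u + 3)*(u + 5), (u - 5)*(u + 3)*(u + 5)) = u^2 + 8*u + 15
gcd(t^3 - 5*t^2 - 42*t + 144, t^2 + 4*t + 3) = 1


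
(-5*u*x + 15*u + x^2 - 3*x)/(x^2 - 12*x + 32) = (-5*u*x + 15*u + x^2 - 3*x)/(x^2 - 12*x + 32)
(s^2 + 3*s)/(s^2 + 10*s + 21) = s/(s + 7)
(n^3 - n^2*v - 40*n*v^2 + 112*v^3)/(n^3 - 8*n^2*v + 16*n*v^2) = (n + 7*v)/n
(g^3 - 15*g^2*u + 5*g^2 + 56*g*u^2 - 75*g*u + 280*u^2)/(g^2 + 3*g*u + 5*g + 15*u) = (g^2 - 15*g*u + 56*u^2)/(g + 3*u)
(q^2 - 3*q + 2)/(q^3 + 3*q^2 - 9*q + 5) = (q - 2)/(q^2 + 4*q - 5)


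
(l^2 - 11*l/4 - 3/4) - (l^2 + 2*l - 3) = 9/4 - 19*l/4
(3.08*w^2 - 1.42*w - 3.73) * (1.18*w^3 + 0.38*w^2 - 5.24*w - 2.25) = 3.6344*w^5 - 0.5052*w^4 - 21.0802*w^3 - 0.9066*w^2 + 22.7402*w + 8.3925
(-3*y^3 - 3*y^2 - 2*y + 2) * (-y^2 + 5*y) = 3*y^5 - 12*y^4 - 13*y^3 - 12*y^2 + 10*y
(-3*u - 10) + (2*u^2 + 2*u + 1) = 2*u^2 - u - 9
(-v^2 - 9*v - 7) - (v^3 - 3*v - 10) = -v^3 - v^2 - 6*v + 3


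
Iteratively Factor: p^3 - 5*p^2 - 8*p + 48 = (p + 3)*(p^2 - 8*p + 16) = (p - 4)*(p + 3)*(p - 4)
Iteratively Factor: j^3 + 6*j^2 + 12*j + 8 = (j + 2)*(j^2 + 4*j + 4) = (j + 2)^2*(j + 2)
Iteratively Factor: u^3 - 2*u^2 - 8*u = (u)*(u^2 - 2*u - 8) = u*(u - 4)*(u + 2)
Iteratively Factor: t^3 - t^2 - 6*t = (t + 2)*(t^2 - 3*t) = t*(t + 2)*(t - 3)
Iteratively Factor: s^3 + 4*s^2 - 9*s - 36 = (s + 4)*(s^2 - 9) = (s - 3)*(s + 4)*(s + 3)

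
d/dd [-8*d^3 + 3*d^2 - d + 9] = -24*d^2 + 6*d - 1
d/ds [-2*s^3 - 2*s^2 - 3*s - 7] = -6*s^2 - 4*s - 3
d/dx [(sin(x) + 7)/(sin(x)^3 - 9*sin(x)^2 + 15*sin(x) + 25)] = 2*(-11*sin(x) + cos(x)^2 + 7)*cos(x)/((sin(x) - 5)^3*(sin(x) + 1)^2)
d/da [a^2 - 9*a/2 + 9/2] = 2*a - 9/2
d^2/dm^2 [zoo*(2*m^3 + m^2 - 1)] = zoo*(m + 1)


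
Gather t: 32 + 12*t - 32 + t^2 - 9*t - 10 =t^2 + 3*t - 10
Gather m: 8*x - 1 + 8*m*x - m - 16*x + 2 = m*(8*x - 1) - 8*x + 1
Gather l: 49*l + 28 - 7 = 49*l + 21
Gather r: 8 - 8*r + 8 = 16 - 8*r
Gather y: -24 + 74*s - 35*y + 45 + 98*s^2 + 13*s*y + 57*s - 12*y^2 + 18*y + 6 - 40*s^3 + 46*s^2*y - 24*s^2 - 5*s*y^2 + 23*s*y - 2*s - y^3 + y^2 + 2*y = -40*s^3 + 74*s^2 + 129*s - y^3 + y^2*(-5*s - 11) + y*(46*s^2 + 36*s - 15) + 27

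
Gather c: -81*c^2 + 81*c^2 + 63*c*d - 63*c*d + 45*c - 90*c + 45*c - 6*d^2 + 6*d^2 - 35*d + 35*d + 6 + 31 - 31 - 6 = 0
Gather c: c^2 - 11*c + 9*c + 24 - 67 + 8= c^2 - 2*c - 35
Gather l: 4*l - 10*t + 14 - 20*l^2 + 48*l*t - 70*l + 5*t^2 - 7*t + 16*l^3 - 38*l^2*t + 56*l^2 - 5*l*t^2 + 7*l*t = 16*l^3 + l^2*(36 - 38*t) + l*(-5*t^2 + 55*t - 66) + 5*t^2 - 17*t + 14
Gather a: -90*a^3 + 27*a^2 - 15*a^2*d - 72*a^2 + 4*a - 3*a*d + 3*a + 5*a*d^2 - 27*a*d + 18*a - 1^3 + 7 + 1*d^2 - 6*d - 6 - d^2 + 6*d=-90*a^3 + a^2*(-15*d - 45) + a*(5*d^2 - 30*d + 25)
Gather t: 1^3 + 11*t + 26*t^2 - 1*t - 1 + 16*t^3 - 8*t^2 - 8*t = 16*t^3 + 18*t^2 + 2*t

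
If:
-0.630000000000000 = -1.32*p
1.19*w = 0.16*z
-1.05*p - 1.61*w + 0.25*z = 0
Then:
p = 0.48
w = 2.01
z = 14.95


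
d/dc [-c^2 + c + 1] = 1 - 2*c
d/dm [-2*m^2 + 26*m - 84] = 26 - 4*m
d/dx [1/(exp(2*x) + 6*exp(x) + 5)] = 2*(-exp(x) - 3)*exp(x)/(exp(2*x) + 6*exp(x) + 5)^2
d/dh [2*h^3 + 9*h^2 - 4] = 6*h*(h + 3)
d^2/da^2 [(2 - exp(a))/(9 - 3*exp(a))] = (exp(a) + 3)*exp(a)/(3*(exp(3*a) - 9*exp(2*a) + 27*exp(a) - 27))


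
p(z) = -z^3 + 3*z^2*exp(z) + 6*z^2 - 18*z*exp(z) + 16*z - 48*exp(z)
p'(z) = 3*z^2*exp(z) - 3*z^2 - 12*z*exp(z) + 12*z - 66*exp(z) + 16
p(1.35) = -227.73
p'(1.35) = -269.26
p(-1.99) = -0.24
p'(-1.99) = -23.89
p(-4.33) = 125.53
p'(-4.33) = -91.65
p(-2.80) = 25.77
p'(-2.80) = -41.66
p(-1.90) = -2.33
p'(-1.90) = -22.47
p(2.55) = -889.52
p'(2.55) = -960.24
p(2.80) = -1161.49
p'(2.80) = -1225.03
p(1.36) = -230.43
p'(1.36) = -272.34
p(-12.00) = 2400.00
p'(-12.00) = -560.00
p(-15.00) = 4485.00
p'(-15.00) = -839.00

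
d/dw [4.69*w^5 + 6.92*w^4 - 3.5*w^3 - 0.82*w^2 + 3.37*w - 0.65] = 23.45*w^4 + 27.68*w^3 - 10.5*w^2 - 1.64*w + 3.37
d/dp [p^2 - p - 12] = 2*p - 1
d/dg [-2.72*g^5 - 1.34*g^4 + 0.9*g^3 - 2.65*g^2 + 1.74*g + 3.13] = -13.6*g^4 - 5.36*g^3 + 2.7*g^2 - 5.3*g + 1.74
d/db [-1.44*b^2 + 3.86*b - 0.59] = 3.86 - 2.88*b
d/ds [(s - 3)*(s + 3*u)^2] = 3*(s + 3*u)*(s + u - 2)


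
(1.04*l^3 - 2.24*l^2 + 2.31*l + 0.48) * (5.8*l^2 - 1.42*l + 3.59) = 6.032*l^5 - 14.4688*l^4 + 20.3124*l^3 - 8.5378*l^2 + 7.6113*l + 1.7232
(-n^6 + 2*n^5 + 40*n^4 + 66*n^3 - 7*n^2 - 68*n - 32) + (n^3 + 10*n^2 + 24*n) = -n^6 + 2*n^5 + 40*n^4 + 67*n^3 + 3*n^2 - 44*n - 32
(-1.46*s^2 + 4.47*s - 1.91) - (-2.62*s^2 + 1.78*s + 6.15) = 1.16*s^2 + 2.69*s - 8.06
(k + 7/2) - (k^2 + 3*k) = -k^2 - 2*k + 7/2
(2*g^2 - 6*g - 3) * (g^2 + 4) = 2*g^4 - 6*g^3 + 5*g^2 - 24*g - 12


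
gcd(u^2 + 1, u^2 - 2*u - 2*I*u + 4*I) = 1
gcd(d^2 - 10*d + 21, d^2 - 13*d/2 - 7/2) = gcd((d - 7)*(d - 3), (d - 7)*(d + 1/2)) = d - 7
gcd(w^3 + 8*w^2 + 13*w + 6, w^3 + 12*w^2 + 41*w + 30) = w^2 + 7*w + 6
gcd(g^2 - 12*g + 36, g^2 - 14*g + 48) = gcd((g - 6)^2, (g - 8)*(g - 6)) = g - 6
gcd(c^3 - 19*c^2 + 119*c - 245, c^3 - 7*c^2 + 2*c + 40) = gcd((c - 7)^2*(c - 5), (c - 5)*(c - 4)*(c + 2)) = c - 5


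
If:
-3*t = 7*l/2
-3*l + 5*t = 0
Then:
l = 0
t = 0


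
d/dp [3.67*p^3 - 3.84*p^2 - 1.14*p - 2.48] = 11.01*p^2 - 7.68*p - 1.14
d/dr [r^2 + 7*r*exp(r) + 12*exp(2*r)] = 7*r*exp(r) + 2*r + 24*exp(2*r) + 7*exp(r)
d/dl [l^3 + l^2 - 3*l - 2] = 3*l^2 + 2*l - 3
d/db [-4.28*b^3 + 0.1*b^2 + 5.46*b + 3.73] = -12.84*b^2 + 0.2*b + 5.46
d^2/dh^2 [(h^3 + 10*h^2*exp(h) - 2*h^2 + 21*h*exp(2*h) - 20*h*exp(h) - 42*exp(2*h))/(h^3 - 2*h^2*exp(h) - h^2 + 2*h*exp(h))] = 2*(h^2*(h^2 - 2*h*exp(h) - h + 2*exp(h))^2*(5*h^2*exp(h) + 42*h*exp(2*h) + 10*h*exp(h) + 3*h - 42*exp(2*h) - 10*exp(h) - 2) + h*((h^2*exp(h) + 3*h*exp(h) - 3*h + 1)*(h^3 + 10*h^2*exp(h) - 2*h^2 + 21*h*exp(2*h) - 20*h*exp(h) - 42*exp(2*h)) + (2*h^2*exp(h) - 3*h^2 + 2*h*exp(h) + 2*h - 2*exp(h))*(10*h^2*exp(h) + 3*h^2 + 42*h*exp(2*h) - 4*h - 63*exp(2*h) - 20*exp(h)))*(h^2 - 2*h*exp(h) - h + 2*exp(h)) + (2*h^2*exp(h) - 3*h^2 + 2*h*exp(h) + 2*h - 2*exp(h))^2*(h^3 + 10*h^2*exp(h) - 2*h^2 + 21*h*exp(2*h) - 20*h*exp(h) - 42*exp(2*h)))/(h^3*(h^2 - 2*h*exp(h) - h + 2*exp(h))^3)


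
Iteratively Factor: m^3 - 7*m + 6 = (m - 1)*(m^2 + m - 6) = (m - 2)*(m - 1)*(m + 3)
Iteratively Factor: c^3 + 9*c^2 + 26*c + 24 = (c + 2)*(c^2 + 7*c + 12) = (c + 2)*(c + 4)*(c + 3)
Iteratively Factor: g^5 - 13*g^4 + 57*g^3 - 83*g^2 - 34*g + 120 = (g - 2)*(g^4 - 11*g^3 + 35*g^2 - 13*g - 60) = (g - 3)*(g - 2)*(g^3 - 8*g^2 + 11*g + 20) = (g - 3)*(g - 2)*(g + 1)*(g^2 - 9*g + 20) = (g - 4)*(g - 3)*(g - 2)*(g + 1)*(g - 5)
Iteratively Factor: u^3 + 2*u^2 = (u)*(u^2 + 2*u) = u^2*(u + 2)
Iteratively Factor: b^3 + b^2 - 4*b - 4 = (b - 2)*(b^2 + 3*b + 2) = (b - 2)*(b + 2)*(b + 1)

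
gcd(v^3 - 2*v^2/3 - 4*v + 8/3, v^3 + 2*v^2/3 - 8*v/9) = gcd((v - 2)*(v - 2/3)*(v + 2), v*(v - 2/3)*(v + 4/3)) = v - 2/3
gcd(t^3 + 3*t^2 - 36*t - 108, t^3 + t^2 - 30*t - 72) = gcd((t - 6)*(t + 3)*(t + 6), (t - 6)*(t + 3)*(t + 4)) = t^2 - 3*t - 18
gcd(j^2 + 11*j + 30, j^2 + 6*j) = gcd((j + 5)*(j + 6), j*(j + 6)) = j + 6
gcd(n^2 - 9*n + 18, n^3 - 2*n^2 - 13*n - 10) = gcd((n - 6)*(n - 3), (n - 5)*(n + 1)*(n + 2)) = 1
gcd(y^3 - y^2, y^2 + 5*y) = y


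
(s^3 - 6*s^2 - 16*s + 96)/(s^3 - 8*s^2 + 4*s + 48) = (s + 4)/(s + 2)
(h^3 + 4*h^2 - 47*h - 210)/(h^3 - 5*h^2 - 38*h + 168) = (h + 5)/(h - 4)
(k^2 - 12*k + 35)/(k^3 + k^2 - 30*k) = (k - 7)/(k*(k + 6))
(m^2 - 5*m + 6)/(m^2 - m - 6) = (m - 2)/(m + 2)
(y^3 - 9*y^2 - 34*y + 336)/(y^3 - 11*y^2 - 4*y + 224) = (y + 6)/(y + 4)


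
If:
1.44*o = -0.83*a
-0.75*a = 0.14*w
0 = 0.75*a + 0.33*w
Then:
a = 0.00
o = 0.00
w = 0.00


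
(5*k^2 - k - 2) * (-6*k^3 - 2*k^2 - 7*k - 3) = -30*k^5 - 4*k^4 - 21*k^3 - 4*k^2 + 17*k + 6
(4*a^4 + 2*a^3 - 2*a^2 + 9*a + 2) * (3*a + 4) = 12*a^5 + 22*a^4 + 2*a^3 + 19*a^2 + 42*a + 8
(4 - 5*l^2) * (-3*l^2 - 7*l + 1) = 15*l^4 + 35*l^3 - 17*l^2 - 28*l + 4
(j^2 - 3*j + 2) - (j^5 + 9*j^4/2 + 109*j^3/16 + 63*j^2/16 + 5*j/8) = -j^5 - 9*j^4/2 - 109*j^3/16 - 47*j^2/16 - 29*j/8 + 2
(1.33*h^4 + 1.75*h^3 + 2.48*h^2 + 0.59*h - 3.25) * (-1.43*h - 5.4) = -1.9019*h^5 - 9.6845*h^4 - 12.9964*h^3 - 14.2357*h^2 + 1.4615*h + 17.55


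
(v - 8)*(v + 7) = v^2 - v - 56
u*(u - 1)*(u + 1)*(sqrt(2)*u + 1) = sqrt(2)*u^4 + u^3 - sqrt(2)*u^2 - u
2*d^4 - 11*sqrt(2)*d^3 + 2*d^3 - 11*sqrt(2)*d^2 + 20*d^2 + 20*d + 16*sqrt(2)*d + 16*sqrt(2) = (d - 4*sqrt(2))*(d - 2*sqrt(2))*(sqrt(2)*d + 1)*(sqrt(2)*d + sqrt(2))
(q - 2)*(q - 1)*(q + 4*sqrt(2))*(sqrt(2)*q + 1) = sqrt(2)*q^4 - 3*sqrt(2)*q^3 + 9*q^3 - 27*q^2 + 6*sqrt(2)*q^2 - 12*sqrt(2)*q + 18*q + 8*sqrt(2)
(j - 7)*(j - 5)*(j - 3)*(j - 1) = j^4 - 16*j^3 + 86*j^2 - 176*j + 105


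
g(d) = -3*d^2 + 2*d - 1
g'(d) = 2 - 6*d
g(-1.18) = -7.54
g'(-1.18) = 9.08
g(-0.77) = -4.32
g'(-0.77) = 6.62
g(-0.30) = -1.87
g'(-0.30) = 3.80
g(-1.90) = -15.63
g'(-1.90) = 13.40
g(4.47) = -52.00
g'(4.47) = -24.82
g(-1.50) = -10.75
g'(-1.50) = 11.00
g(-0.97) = -5.76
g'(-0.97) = 7.82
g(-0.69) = -3.81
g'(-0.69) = 6.14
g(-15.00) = -706.00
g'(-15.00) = 92.00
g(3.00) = -22.00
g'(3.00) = -16.00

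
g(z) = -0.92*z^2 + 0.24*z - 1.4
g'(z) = 0.24 - 1.84*z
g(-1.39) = -3.51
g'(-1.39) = 2.80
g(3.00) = -8.96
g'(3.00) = -5.28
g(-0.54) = -1.80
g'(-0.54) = 1.23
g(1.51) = -3.14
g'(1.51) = -2.54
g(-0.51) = -1.76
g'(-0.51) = 1.18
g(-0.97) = -2.50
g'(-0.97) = 2.02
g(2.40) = -6.12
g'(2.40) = -4.18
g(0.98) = -2.05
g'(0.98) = -1.56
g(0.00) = -1.40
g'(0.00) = 0.24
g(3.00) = -8.96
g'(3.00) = -5.28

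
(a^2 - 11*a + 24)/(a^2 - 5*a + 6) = (a - 8)/(a - 2)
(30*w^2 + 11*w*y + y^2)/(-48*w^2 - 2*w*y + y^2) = (5*w + y)/(-8*w + y)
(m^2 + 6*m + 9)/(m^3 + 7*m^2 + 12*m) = (m + 3)/(m*(m + 4))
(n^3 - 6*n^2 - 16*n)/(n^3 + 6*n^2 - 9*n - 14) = n*(n^2 - 6*n - 16)/(n^3 + 6*n^2 - 9*n - 14)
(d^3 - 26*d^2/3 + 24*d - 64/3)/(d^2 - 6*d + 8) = d - 8/3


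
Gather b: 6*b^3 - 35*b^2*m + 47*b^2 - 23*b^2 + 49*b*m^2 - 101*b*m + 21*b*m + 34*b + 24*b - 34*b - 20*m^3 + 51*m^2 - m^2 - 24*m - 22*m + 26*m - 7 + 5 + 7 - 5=6*b^3 + b^2*(24 - 35*m) + b*(49*m^2 - 80*m + 24) - 20*m^3 + 50*m^2 - 20*m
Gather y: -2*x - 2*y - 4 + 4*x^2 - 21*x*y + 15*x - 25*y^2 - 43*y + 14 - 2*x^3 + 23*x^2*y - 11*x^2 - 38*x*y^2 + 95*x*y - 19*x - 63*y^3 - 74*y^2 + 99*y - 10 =-2*x^3 - 7*x^2 - 6*x - 63*y^3 + y^2*(-38*x - 99) + y*(23*x^2 + 74*x + 54)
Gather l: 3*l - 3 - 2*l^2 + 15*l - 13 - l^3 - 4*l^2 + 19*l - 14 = -l^3 - 6*l^2 + 37*l - 30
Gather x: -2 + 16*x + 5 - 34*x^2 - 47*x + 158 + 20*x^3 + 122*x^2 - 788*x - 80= 20*x^3 + 88*x^2 - 819*x + 81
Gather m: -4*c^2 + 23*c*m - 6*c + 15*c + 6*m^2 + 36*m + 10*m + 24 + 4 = -4*c^2 + 9*c + 6*m^2 + m*(23*c + 46) + 28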